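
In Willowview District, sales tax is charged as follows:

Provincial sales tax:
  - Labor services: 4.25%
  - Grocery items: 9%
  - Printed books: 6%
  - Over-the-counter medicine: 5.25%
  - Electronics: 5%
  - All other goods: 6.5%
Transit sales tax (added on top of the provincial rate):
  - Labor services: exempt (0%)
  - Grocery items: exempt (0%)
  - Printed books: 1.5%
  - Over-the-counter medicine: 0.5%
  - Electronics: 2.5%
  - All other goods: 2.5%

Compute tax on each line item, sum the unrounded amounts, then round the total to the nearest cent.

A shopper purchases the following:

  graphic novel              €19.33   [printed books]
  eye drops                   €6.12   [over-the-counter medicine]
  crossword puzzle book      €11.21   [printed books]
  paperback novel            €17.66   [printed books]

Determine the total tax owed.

€3.97

Graphic novel €19.33: printed books → 6% + 1.5% transit = 7.5% → €1.44975
Eye drops €6.12: over-the-counter medicine → 5.25% + 0.5% transit = 5.75% → €0.3519
Crossword puzzle book €11.21: printed books → 6% + 1.5% transit = 7.5% → €0.84075
Paperback novel €17.66: printed books → 6% + 1.5% transit = 7.5% → €1.3245
Unrounded tax sum = €3.9669 → €3.97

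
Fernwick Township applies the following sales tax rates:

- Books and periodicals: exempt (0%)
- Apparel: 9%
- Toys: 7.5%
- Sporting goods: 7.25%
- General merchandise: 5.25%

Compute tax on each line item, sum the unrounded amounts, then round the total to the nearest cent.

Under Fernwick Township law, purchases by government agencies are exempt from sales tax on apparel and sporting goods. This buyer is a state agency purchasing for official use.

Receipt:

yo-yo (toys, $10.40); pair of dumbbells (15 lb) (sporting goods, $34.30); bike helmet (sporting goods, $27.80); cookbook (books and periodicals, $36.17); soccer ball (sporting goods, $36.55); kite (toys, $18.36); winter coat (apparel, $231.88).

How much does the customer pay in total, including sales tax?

Yo-yo $10.40: toys → 7.5% → $0.78
Pair of dumbbells (15 lb) $34.30: sporting goods, buyer-exempt → 0% → $0.00
Bike helmet $27.80: sporting goods, buyer-exempt → 0% → $0.00
Cookbook $36.17: books and periodicals → 0% → $0.00
Soccer ball $36.55: sporting goods, buyer-exempt → 0% → $0.00
Kite $18.36: toys → 7.5% → $1.377
Winter coat $231.88: apparel, buyer-exempt → 0% → $0.00
Subtotal = $395.46; unrounded tax = $2.157 → $2.16; total due = $397.62

$397.62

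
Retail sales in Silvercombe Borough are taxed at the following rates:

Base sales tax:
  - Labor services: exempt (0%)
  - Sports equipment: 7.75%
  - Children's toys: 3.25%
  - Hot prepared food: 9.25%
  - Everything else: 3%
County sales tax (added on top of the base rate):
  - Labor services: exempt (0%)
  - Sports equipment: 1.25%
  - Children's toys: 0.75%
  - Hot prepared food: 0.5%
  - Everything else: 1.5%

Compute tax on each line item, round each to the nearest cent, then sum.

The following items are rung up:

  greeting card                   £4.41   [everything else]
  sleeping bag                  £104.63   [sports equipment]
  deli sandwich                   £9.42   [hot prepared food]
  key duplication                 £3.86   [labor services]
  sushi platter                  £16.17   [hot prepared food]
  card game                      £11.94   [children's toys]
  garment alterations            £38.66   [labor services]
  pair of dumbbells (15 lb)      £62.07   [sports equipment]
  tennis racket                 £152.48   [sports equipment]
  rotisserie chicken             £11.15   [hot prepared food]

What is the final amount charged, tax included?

£447.79

Greeting card £4.41: everything else → 3% + 1.5% county = 4.5% → £0.20
Sleeping bag £104.63: sports equipment → 7.75% + 1.25% county = 9% → £9.42
Deli sandwich £9.42: hot prepared food → 9.25% + 0.5% county = 9.75% → £0.92
Key duplication £3.86: labor services → 0% + 0% county = 0% → £0.00
Sushi platter £16.17: hot prepared food → 9.25% + 0.5% county = 9.75% → £1.58
Card game £11.94: children's toys → 3.25% + 0.75% county = 4% → £0.48
Garment alterations £38.66: labor services → 0% + 0% county = 0% → £0.00
Pair of dumbbells (15 lb) £62.07: sports equipment → 7.75% + 1.25% county = 9% → £5.59
Tennis racket £152.48: sports equipment → 7.75% + 1.25% county = 9% → £13.72
Rotisserie chicken £11.15: hot prepared food → 9.25% + 0.5% county = 9.75% → £1.09
Subtotal = £414.79; tax = £33.00; total due = £447.79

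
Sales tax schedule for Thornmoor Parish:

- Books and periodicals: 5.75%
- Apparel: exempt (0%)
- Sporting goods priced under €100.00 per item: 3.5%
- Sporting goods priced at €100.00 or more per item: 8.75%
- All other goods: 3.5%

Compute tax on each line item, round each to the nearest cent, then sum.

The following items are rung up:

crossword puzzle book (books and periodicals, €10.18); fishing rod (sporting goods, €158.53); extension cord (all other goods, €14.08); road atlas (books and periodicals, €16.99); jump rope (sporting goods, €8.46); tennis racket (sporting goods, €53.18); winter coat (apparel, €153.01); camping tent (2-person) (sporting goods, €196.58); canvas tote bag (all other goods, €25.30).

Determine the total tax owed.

Crossword puzzle book €10.18: books and periodicals → 5.75% → €0.59
Fishing rod €158.53: sporting goods, €100.00 or more → 8.75% → €13.87
Extension cord €14.08: all other goods → 3.5% → €0.49
Road atlas €16.99: books and periodicals → 5.75% → €0.98
Jump rope €8.46: sporting goods, under €100.00 → 3.5% → €0.30
Tennis racket €53.18: sporting goods, under €100.00 → 3.5% → €1.86
Winter coat €153.01: apparel → 0% → €0.00
Camping tent (2-person) €196.58: sporting goods, €100.00 or more → 8.75% → €17.20
Canvas tote bag €25.30: all other goods → 3.5% → €0.89
Total tax = €0.59 + €13.87 + €0.49 + €0.98 + €0.30 + €1.86 + €17.20 + €0.89 = €36.18

€36.18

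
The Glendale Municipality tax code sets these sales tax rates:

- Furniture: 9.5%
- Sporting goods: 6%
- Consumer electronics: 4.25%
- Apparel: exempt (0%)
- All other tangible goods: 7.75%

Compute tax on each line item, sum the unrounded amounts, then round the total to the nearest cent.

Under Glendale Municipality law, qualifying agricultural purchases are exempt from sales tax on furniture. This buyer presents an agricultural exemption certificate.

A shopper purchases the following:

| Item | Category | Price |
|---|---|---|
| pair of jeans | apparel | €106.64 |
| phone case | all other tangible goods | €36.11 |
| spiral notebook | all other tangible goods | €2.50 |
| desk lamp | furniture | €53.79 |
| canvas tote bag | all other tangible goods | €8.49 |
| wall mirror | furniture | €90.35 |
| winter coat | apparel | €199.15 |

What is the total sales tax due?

€3.65

Pair of jeans €106.64: apparel → 0% → €0.00
Phone case €36.11: all other tangible goods → 7.75% → €2.798525
Spiral notebook €2.50: all other tangible goods → 7.75% → €0.19375
Desk lamp €53.79: furniture, buyer-exempt → 0% → €0.00
Canvas tote bag €8.49: all other tangible goods → 7.75% → €0.657975
Wall mirror €90.35: furniture, buyer-exempt → 0% → €0.00
Winter coat €199.15: apparel → 0% → €0.00
Unrounded tax sum = €3.65025 → €3.65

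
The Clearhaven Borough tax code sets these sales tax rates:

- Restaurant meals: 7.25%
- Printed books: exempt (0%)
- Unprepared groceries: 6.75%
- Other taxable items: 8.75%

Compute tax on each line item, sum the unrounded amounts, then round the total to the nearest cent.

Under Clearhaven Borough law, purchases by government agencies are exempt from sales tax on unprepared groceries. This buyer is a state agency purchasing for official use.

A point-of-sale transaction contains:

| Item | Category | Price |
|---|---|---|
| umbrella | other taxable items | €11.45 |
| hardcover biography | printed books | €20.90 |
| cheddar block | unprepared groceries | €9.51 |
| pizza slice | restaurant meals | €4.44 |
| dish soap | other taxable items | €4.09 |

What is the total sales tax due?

Umbrella €11.45: other taxable items → 8.75% → €1.001875
Hardcover biography €20.90: printed books → 0% → €0.00
Cheddar block €9.51: unprepared groceries, buyer-exempt → 0% → €0.00
Pizza slice €4.44: restaurant meals → 7.25% → €0.3219
Dish soap €4.09: other taxable items → 8.75% → €0.357875
Unrounded tax sum = €1.68165 → €1.68

€1.68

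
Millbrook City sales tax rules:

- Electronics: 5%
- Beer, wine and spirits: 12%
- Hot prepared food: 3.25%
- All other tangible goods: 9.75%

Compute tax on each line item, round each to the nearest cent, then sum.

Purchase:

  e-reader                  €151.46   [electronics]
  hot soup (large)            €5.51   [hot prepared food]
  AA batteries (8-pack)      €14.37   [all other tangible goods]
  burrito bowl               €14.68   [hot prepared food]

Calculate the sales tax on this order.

€9.63

E-reader €151.46: electronics → 5% → €7.57
Hot soup (large) €5.51: hot prepared food → 3.25% → €0.18
AA batteries (8-pack) €14.37: all other tangible goods → 9.75% → €1.40
Burrito bowl €14.68: hot prepared food → 3.25% → €0.48
Total tax = €7.57 + €0.18 + €1.40 + €0.48 = €9.63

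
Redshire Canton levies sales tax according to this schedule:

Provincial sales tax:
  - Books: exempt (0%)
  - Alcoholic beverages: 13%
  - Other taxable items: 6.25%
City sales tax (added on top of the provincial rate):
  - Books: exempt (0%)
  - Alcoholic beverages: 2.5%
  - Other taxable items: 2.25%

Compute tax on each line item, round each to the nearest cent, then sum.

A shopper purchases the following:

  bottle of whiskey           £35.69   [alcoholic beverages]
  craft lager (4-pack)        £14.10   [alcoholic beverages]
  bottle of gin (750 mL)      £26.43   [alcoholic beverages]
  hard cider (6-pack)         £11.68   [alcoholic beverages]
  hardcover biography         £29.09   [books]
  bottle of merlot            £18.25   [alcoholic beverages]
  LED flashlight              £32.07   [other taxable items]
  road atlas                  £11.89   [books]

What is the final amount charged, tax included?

£198.39

Bottle of whiskey £35.69: alcoholic beverages → 13% + 2.5% city = 15.5% → £5.53
Craft lager (4-pack) £14.10: alcoholic beverages → 13% + 2.5% city = 15.5% → £2.19
Bottle of gin (750 mL) £26.43: alcoholic beverages → 13% + 2.5% city = 15.5% → £4.10
Hard cider (6-pack) £11.68: alcoholic beverages → 13% + 2.5% city = 15.5% → £1.81
Hardcover biography £29.09: books → 0% + 0% city = 0% → £0.00
Bottle of merlot £18.25: alcoholic beverages → 13% + 2.5% city = 15.5% → £2.83
LED flashlight £32.07: other taxable items → 6.25% + 2.25% city = 8.5% → £2.73
Road atlas £11.89: books → 0% + 0% city = 0% → £0.00
Subtotal = £179.20; tax = £19.19; total due = £198.39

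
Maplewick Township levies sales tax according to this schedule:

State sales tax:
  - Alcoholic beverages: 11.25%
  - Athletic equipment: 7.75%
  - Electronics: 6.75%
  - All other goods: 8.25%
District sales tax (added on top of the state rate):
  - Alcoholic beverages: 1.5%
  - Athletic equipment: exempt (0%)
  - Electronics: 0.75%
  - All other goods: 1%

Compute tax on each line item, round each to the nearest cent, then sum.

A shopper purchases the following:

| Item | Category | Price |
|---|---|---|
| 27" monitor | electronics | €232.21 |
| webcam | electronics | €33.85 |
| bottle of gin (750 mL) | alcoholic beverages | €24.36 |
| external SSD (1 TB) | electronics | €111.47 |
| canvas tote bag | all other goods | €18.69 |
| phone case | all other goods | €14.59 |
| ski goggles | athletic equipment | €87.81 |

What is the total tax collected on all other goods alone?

€3.08

Canvas tote bag €18.69: all other goods → 8.25% + 1% district = 9.25% → €1.73
Phone case €14.59: all other goods → 8.25% + 1% district = 9.25% → €1.35
Tax on all other goods = €1.73 + €1.35 = €3.08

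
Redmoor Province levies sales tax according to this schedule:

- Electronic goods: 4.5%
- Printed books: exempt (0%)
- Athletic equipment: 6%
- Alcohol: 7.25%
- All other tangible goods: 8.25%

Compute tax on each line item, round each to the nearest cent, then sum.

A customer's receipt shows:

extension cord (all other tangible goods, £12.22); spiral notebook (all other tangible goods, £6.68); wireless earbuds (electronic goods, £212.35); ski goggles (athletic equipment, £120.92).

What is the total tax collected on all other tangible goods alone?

£1.56

Extension cord £12.22: all other tangible goods → 8.25% → £1.01
Spiral notebook £6.68: all other tangible goods → 8.25% → £0.55
Tax on all other tangible goods = £1.01 + £0.55 = £1.56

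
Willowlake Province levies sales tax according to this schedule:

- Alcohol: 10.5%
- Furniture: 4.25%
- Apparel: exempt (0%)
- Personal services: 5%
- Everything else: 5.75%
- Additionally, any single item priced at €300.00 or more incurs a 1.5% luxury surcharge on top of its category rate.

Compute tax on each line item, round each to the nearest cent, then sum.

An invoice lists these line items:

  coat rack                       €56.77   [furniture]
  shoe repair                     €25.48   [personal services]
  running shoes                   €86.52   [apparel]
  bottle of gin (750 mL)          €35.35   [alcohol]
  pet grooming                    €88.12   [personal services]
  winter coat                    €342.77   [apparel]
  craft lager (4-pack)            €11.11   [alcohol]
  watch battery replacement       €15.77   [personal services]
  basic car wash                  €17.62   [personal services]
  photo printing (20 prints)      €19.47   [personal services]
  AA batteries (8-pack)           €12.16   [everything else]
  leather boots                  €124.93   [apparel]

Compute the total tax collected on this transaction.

€21.45

Coat rack €56.77: furniture → 4.25% → €2.41
Shoe repair €25.48: personal services → 5% → €1.27
Running shoes €86.52: apparel → 0% → €0.00
Bottle of gin (750 mL) €35.35: alcohol → 10.5% → €3.71
Pet grooming €88.12: personal services → 5% → €4.41
Winter coat €342.77: apparel → 0% + 1.5% surcharge = 1.5% → €5.14
Craft lager (4-pack) €11.11: alcohol → 10.5% → €1.17
Watch battery replacement €15.77: personal services → 5% → €0.79
Basic car wash €17.62: personal services → 5% → €0.88
Photo printing (20 prints) €19.47: personal services → 5% → €0.97
AA batteries (8-pack) €12.16: everything else → 5.75% → €0.70
Leather boots €124.93: apparel → 0% → €0.00
Total tax = €2.41 + €1.27 + €3.71 + €4.41 + €5.14 + €1.17 + €0.79 + €0.88 + €0.97 + €0.70 = €21.45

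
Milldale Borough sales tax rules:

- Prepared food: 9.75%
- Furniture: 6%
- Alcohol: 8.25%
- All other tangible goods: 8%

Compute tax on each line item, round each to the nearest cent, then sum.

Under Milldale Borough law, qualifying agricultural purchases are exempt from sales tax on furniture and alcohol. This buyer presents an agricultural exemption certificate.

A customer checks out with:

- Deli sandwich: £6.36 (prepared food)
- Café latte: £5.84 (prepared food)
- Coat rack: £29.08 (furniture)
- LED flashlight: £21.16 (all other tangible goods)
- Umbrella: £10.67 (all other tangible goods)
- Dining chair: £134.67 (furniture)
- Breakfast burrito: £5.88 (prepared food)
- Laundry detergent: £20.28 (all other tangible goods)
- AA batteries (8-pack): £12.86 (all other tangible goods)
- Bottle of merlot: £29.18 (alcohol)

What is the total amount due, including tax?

£282.93

Deli sandwich £6.36: prepared food → 9.75% → £0.62
Café latte £5.84: prepared food → 9.75% → £0.57
Coat rack £29.08: furniture, buyer-exempt → 0% → £0.00
LED flashlight £21.16: all other tangible goods → 8% → £1.69
Umbrella £10.67: all other tangible goods → 8% → £0.85
Dining chair £134.67: furniture, buyer-exempt → 0% → £0.00
Breakfast burrito £5.88: prepared food → 9.75% → £0.57
Laundry detergent £20.28: all other tangible goods → 8% → £1.62
AA batteries (8-pack) £12.86: all other tangible goods → 8% → £1.03
Bottle of merlot £29.18: alcohol, buyer-exempt → 0% → £0.00
Subtotal = £275.98; tax = £6.95; total due = £282.93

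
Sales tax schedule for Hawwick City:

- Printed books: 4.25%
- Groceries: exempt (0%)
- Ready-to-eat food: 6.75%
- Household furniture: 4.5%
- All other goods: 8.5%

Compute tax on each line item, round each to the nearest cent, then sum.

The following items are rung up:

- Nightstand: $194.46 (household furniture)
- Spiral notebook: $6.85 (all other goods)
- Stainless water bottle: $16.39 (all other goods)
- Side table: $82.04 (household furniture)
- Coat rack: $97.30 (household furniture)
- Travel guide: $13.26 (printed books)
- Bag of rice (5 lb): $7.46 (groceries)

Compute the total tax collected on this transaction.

Nightstand $194.46: household furniture → 4.5% → $8.75
Spiral notebook $6.85: all other goods → 8.5% → $0.58
Stainless water bottle $16.39: all other goods → 8.5% → $1.39
Side table $82.04: household furniture → 4.5% → $3.69
Coat rack $97.30: household furniture → 4.5% → $4.38
Travel guide $13.26: printed books → 4.25% → $0.56
Bag of rice (5 lb) $7.46: groceries → 0% → $0.00
Total tax = $8.75 + $0.58 + $1.39 + $3.69 + $4.38 + $0.56 = $19.35

$19.35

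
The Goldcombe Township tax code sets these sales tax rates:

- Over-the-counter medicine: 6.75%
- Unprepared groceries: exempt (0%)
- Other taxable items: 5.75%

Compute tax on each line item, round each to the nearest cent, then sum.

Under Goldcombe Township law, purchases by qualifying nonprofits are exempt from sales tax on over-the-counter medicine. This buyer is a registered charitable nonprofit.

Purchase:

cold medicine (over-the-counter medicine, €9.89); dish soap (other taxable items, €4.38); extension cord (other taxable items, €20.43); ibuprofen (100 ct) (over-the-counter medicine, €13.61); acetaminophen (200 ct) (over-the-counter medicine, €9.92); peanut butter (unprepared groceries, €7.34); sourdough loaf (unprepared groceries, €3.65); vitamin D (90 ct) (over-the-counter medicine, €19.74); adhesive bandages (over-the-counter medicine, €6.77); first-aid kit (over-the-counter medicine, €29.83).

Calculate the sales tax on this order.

€1.42

Cold medicine €9.89: over-the-counter medicine, buyer-exempt → 0% → €0.00
Dish soap €4.38: other taxable items → 5.75% → €0.25
Extension cord €20.43: other taxable items → 5.75% → €1.17
Ibuprofen (100 ct) €13.61: over-the-counter medicine, buyer-exempt → 0% → €0.00
Acetaminophen (200 ct) €9.92: over-the-counter medicine, buyer-exempt → 0% → €0.00
Peanut butter €7.34: unprepared groceries → 0% → €0.00
Sourdough loaf €3.65: unprepared groceries → 0% → €0.00
Vitamin D (90 ct) €19.74: over-the-counter medicine, buyer-exempt → 0% → €0.00
Adhesive bandages €6.77: over-the-counter medicine, buyer-exempt → 0% → €0.00
First-aid kit €29.83: over-the-counter medicine, buyer-exempt → 0% → €0.00
Total tax = €0.25 + €1.17 = €1.42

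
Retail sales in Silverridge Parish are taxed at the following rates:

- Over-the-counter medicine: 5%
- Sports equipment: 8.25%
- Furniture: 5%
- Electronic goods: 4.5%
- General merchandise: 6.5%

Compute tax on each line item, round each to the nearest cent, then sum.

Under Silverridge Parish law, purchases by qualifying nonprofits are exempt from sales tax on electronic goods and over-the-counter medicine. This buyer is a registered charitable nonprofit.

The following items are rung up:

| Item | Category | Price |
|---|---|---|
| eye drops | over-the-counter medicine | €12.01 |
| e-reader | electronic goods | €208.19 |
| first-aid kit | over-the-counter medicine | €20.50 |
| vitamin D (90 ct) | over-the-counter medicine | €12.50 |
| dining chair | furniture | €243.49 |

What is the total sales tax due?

Eye drops €12.01: over-the-counter medicine, buyer-exempt → 0% → €0.00
E-reader €208.19: electronic goods, buyer-exempt → 0% → €0.00
First-aid kit €20.50: over-the-counter medicine, buyer-exempt → 0% → €0.00
Vitamin D (90 ct) €12.50: over-the-counter medicine, buyer-exempt → 0% → €0.00
Dining chair €243.49: furniture → 5% → €12.17
Total tax = €12.17

€12.17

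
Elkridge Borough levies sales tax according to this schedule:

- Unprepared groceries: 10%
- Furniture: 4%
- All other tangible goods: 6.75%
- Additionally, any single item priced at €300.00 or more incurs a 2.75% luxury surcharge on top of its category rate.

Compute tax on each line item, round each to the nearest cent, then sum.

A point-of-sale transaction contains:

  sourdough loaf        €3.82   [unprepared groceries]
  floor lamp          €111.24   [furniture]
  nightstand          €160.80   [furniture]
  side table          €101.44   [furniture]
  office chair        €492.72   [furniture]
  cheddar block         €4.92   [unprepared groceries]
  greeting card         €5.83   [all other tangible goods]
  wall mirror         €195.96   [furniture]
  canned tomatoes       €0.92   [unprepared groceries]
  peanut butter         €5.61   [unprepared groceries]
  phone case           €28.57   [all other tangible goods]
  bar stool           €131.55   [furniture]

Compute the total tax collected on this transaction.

Sourdough loaf €3.82: unprepared groceries → 10% → €0.38
Floor lamp €111.24: furniture → 4% → €4.45
Nightstand €160.80: furniture → 4% → €6.43
Side table €101.44: furniture → 4% → €4.06
Office chair €492.72: furniture → 4% + 2.75% surcharge = 6.75% → €33.26
Cheddar block €4.92: unprepared groceries → 10% → €0.49
Greeting card €5.83: all other tangible goods → 6.75% → €0.39
Wall mirror €195.96: furniture → 4% → €7.84
Canned tomatoes €0.92: unprepared groceries → 10% → €0.09
Peanut butter €5.61: unprepared groceries → 10% → €0.56
Phone case €28.57: all other tangible goods → 6.75% → €1.93
Bar stool €131.55: furniture → 4% → €5.26
Total tax = €0.38 + €4.45 + €6.43 + €4.06 + €33.26 + €0.49 + €0.39 + €7.84 + €0.09 + €0.56 + €1.93 + €5.26 = €65.14

€65.14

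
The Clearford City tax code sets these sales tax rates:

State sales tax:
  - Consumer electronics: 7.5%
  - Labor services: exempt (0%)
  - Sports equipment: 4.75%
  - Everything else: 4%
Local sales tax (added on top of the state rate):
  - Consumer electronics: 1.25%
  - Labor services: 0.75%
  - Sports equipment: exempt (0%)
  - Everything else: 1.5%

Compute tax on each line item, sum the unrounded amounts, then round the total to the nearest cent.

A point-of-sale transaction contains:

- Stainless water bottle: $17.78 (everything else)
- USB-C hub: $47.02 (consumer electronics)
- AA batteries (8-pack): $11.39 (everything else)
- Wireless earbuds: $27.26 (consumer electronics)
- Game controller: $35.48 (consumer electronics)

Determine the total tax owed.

Stainless water bottle $17.78: everything else → 4% + 1.5% local = 5.5% → $0.9779
USB-C hub $47.02: consumer electronics → 7.5% + 1.25% local = 8.75% → $4.11425
AA batteries (8-pack) $11.39: everything else → 4% + 1.5% local = 5.5% → $0.62645
Wireless earbuds $27.26: consumer electronics → 7.5% + 1.25% local = 8.75% → $2.38525
Game controller $35.48: consumer electronics → 7.5% + 1.25% local = 8.75% → $3.1045
Unrounded tax sum = $11.20835 → $11.21

$11.21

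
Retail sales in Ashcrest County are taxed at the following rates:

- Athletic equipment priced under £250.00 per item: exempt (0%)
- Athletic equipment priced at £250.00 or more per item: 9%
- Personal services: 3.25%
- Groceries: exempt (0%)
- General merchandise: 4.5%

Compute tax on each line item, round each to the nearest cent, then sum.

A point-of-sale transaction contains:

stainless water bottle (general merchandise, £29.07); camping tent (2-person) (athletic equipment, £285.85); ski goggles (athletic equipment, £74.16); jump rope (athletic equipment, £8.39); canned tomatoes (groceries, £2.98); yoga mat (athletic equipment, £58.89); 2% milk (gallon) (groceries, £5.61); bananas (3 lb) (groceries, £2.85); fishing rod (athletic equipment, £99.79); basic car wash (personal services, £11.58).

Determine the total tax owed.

£27.42

Stainless water bottle £29.07: general merchandise → 4.5% → £1.31
Camping tent (2-person) £285.85: athletic equipment, £250.00 or more → 9% → £25.73
Ski goggles £74.16: athletic equipment, under £250.00 → 0% → £0.00
Jump rope £8.39: athletic equipment, under £250.00 → 0% → £0.00
Canned tomatoes £2.98: groceries → 0% → £0.00
Yoga mat £58.89: athletic equipment, under £250.00 → 0% → £0.00
2% milk (gallon) £5.61: groceries → 0% → £0.00
Bananas (3 lb) £2.85: groceries → 0% → £0.00
Fishing rod £99.79: athletic equipment, under £250.00 → 0% → £0.00
Basic car wash £11.58: personal services → 3.25% → £0.38
Total tax = £1.31 + £25.73 + £0.38 = £27.42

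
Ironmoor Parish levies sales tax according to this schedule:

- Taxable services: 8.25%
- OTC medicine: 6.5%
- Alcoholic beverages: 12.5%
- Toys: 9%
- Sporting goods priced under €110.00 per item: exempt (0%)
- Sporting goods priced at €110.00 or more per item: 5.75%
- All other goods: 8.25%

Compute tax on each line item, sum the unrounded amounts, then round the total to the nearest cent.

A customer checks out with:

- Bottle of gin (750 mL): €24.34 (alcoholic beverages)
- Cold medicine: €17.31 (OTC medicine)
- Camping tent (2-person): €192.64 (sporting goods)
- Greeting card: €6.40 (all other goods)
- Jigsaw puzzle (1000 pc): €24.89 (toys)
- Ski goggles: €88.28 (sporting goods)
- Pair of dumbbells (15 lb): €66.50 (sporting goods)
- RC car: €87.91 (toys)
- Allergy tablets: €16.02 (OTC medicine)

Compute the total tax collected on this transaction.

Bottle of gin (750 mL) €24.34: alcoholic beverages → 12.5% → €3.0425
Cold medicine €17.31: OTC medicine → 6.5% → €1.12515
Camping tent (2-person) €192.64: sporting goods, €110.00 or more → 5.75% → €11.0768
Greeting card €6.40: all other goods → 8.25% → €0.528
Jigsaw puzzle (1000 pc) €24.89: toys → 9% → €2.2401
Ski goggles €88.28: sporting goods, under €110.00 → 0% → €0.00
Pair of dumbbells (15 lb) €66.50: sporting goods, under €110.00 → 0% → €0.00
RC car €87.91: toys → 9% → €7.9119
Allergy tablets €16.02: OTC medicine → 6.5% → €1.0413
Unrounded tax sum = €26.96575 → €26.97

€26.97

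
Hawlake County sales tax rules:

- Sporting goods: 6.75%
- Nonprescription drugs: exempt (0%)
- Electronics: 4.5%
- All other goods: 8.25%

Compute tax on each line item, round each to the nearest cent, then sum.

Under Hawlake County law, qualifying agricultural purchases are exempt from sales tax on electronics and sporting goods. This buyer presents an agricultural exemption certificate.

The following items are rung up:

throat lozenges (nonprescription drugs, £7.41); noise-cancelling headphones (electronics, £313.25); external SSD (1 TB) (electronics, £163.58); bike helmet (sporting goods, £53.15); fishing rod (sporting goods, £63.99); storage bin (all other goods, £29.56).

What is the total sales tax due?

£2.44

Throat lozenges £7.41: nonprescription drugs → 0% → £0.00
Noise-cancelling headphones £313.25: electronics, buyer-exempt → 0% → £0.00
External SSD (1 TB) £163.58: electronics, buyer-exempt → 0% → £0.00
Bike helmet £53.15: sporting goods, buyer-exempt → 0% → £0.00
Fishing rod £63.99: sporting goods, buyer-exempt → 0% → £0.00
Storage bin £29.56: all other goods → 8.25% → £2.44
Total tax = £2.44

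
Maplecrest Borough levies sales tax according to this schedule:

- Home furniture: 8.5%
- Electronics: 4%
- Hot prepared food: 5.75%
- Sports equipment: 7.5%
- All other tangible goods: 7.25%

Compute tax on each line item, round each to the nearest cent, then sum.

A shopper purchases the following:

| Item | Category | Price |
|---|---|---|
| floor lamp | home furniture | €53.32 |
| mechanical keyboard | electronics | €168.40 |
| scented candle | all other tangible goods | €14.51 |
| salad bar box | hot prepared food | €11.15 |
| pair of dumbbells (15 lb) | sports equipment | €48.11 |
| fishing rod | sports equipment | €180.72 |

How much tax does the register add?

€30.12

Floor lamp €53.32: home furniture → 8.5% → €4.53
Mechanical keyboard €168.40: electronics → 4% → €6.74
Scented candle €14.51: all other tangible goods → 7.25% → €1.05
Salad bar box €11.15: hot prepared food → 5.75% → €0.64
Pair of dumbbells (15 lb) €48.11: sports equipment → 7.5% → €3.61
Fishing rod €180.72: sports equipment → 7.5% → €13.55
Total tax = €4.53 + €6.74 + €1.05 + €0.64 + €3.61 + €13.55 = €30.12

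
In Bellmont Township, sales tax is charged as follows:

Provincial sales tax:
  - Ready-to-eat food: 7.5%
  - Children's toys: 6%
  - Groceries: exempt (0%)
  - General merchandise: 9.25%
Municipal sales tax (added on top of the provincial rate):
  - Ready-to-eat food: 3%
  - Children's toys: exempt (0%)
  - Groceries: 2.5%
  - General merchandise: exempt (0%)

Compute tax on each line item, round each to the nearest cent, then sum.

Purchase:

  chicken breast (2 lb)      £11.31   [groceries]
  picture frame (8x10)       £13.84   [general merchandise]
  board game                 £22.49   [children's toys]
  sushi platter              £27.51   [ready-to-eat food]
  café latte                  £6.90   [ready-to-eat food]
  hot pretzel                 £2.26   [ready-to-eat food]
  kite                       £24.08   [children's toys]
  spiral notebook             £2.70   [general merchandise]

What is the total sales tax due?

Chicken breast (2 lb) £11.31: groceries → 0% + 2.5% municipal = 2.5% → £0.28
Picture frame (8x10) £13.84: general merchandise → 9.25% + 0% municipal = 9.25% → £1.28
Board game £22.49: children's toys → 6% + 0% municipal = 6% → £1.35
Sushi platter £27.51: ready-to-eat food → 7.5% + 3% municipal = 10.5% → £2.89
Café latte £6.90: ready-to-eat food → 7.5% + 3% municipal = 10.5% → £0.72
Hot pretzel £2.26: ready-to-eat food → 7.5% + 3% municipal = 10.5% → £0.24
Kite £24.08: children's toys → 6% + 0% municipal = 6% → £1.44
Spiral notebook £2.70: general merchandise → 9.25% + 0% municipal = 9.25% → £0.25
Total tax = £0.28 + £1.28 + £1.35 + £2.89 + £0.72 + £0.24 + £1.44 + £0.25 = £8.45

£8.45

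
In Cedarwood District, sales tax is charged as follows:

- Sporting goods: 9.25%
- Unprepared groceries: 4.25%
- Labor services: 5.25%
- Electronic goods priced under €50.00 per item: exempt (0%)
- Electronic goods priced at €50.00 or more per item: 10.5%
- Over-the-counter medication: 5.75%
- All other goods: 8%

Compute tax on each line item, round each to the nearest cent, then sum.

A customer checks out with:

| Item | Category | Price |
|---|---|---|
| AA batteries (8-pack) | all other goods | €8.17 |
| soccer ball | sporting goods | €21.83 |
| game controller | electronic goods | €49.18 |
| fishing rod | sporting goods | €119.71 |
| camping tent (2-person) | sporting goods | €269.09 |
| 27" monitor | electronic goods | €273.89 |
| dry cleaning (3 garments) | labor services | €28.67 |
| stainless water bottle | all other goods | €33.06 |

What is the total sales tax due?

€71.54

AA batteries (8-pack) €8.17: all other goods → 8% → €0.65
Soccer ball €21.83: sporting goods → 9.25% → €2.02
Game controller €49.18: electronic goods, under €50.00 → 0% → €0.00
Fishing rod €119.71: sporting goods → 9.25% → €11.07
Camping tent (2-person) €269.09: sporting goods → 9.25% → €24.89
27" monitor €273.89: electronic goods, €50.00 or more → 10.5% → €28.76
Dry cleaning (3 garments) €28.67: labor services → 5.25% → €1.51
Stainless water bottle €33.06: all other goods → 8% → €2.64
Total tax = €0.65 + €2.02 + €11.07 + €24.89 + €28.76 + €1.51 + €2.64 = €71.54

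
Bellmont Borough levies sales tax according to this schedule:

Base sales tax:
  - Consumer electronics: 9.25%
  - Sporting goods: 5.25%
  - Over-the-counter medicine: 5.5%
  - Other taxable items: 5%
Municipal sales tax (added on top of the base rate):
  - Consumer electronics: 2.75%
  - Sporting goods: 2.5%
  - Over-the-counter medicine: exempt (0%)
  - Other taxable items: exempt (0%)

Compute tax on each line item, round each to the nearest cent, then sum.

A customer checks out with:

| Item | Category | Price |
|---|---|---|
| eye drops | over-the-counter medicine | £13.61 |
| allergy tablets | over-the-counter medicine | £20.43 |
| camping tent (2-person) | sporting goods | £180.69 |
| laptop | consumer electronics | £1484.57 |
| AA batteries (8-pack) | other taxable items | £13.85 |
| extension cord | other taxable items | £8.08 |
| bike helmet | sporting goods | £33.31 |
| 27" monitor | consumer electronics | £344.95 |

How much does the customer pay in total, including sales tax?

£2338.57

Eye drops £13.61: over-the-counter medicine → 5.5% + 0% municipal = 5.5% → £0.75
Allergy tablets £20.43: over-the-counter medicine → 5.5% + 0% municipal = 5.5% → £1.12
Camping tent (2-person) £180.69: sporting goods → 5.25% + 2.5% municipal = 7.75% → £14.00
Laptop £1484.57: consumer electronics → 9.25% + 2.75% municipal = 12% → £178.15
AA batteries (8-pack) £13.85: other taxable items → 5% + 0% municipal = 5% → £0.69
Extension cord £8.08: other taxable items → 5% + 0% municipal = 5% → £0.40
Bike helmet £33.31: sporting goods → 5.25% + 2.5% municipal = 7.75% → £2.58
27" monitor £344.95: consumer electronics → 9.25% + 2.75% municipal = 12% → £41.39
Subtotal = £2099.49; tax = £239.08; total due = £2338.57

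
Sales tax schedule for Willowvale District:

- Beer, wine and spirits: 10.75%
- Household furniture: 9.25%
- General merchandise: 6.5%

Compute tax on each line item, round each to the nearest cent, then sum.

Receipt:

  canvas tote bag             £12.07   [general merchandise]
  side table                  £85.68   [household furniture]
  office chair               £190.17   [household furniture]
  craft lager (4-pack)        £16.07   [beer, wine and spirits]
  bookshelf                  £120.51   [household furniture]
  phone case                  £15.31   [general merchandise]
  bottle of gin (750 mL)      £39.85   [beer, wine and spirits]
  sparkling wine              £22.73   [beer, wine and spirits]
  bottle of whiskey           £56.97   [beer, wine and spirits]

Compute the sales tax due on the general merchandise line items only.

Canvas tote bag £12.07: general merchandise → 6.5% → £0.78
Phone case £15.31: general merchandise → 6.5% → £1.00
Tax on general merchandise = £0.78 + £1.00 = £1.78

£1.78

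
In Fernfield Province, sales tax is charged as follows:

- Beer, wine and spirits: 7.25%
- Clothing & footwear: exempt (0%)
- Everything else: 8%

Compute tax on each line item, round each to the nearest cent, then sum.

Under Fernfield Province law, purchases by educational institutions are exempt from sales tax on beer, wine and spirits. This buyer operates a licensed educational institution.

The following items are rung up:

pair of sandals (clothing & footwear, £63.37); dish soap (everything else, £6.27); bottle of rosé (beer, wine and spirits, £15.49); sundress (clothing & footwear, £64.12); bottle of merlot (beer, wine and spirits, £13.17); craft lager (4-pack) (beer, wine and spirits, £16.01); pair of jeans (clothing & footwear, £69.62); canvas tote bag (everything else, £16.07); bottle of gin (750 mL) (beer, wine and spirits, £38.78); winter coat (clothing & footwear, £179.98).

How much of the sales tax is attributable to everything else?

£1.79

Dish soap £6.27: everything else → 8% → £0.50
Canvas tote bag £16.07: everything else → 8% → £1.29
Tax on everything else = £0.50 + £1.29 = £1.79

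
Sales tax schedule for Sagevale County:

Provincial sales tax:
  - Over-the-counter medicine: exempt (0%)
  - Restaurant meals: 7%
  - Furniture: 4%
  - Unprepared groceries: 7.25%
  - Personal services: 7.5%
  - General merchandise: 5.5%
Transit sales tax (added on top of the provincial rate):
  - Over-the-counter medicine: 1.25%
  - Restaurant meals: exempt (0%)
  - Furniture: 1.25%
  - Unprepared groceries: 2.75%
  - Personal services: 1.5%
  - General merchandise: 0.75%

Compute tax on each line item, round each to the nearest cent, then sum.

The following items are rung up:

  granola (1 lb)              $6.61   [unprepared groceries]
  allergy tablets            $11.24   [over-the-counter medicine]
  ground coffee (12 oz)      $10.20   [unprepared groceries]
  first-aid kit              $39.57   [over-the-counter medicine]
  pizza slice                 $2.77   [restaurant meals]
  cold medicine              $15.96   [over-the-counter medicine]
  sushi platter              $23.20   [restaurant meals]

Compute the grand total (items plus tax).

$113.87

Granola (1 lb) $6.61: unprepared groceries → 7.25% + 2.75% transit = 10% → $0.66
Allergy tablets $11.24: over-the-counter medicine → 0% + 1.25% transit = 1.25% → $0.14
Ground coffee (12 oz) $10.20: unprepared groceries → 7.25% + 2.75% transit = 10% → $1.02
First-aid kit $39.57: over-the-counter medicine → 0% + 1.25% transit = 1.25% → $0.49
Pizza slice $2.77: restaurant meals → 7% + 0% transit = 7% → $0.19
Cold medicine $15.96: over-the-counter medicine → 0% + 1.25% transit = 1.25% → $0.20
Sushi platter $23.20: restaurant meals → 7% + 0% transit = 7% → $1.62
Subtotal = $109.55; tax = $4.32; total due = $113.87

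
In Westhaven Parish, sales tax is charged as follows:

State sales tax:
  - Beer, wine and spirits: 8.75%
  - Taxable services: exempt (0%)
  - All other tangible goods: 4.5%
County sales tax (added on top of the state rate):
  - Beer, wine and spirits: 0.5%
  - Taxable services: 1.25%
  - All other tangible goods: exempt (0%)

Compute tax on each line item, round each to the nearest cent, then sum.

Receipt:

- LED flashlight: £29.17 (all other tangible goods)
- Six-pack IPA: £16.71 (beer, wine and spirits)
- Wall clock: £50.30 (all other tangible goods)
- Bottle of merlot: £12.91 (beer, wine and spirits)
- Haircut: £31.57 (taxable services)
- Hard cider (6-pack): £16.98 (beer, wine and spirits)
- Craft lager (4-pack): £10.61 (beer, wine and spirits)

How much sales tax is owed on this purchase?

£9.25

LED flashlight £29.17: all other tangible goods → 4.5% + 0% county = 4.5% → £1.31
Six-pack IPA £16.71: beer, wine and spirits → 8.75% + 0.5% county = 9.25% → £1.55
Wall clock £50.30: all other tangible goods → 4.5% + 0% county = 4.5% → £2.26
Bottle of merlot £12.91: beer, wine and spirits → 8.75% + 0.5% county = 9.25% → £1.19
Haircut £31.57: taxable services → 0% + 1.25% county = 1.25% → £0.39
Hard cider (6-pack) £16.98: beer, wine and spirits → 8.75% + 0.5% county = 9.25% → £1.57
Craft lager (4-pack) £10.61: beer, wine and spirits → 8.75% + 0.5% county = 9.25% → £0.98
Total tax = £1.31 + £1.55 + £2.26 + £1.19 + £0.39 + £1.57 + £0.98 = £9.25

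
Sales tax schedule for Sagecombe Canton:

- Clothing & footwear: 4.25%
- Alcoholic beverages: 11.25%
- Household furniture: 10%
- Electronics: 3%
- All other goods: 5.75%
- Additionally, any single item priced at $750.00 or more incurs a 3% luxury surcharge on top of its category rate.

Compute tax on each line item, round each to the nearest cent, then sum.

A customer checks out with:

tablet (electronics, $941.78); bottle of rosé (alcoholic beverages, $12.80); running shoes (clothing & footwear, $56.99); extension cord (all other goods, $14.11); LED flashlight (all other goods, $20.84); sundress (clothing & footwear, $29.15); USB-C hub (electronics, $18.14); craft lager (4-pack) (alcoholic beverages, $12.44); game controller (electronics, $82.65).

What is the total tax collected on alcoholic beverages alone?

Bottle of rosé $12.80: alcoholic beverages → 11.25% → $1.44
Craft lager (4-pack) $12.44: alcoholic beverages → 11.25% → $1.40
Tax on alcoholic beverages = $1.44 + $1.40 = $2.84

$2.84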